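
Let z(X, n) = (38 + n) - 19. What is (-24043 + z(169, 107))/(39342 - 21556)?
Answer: -23917/17786 ≈ -1.3447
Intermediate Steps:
z(X, n) = 19 + n
(-24043 + z(169, 107))/(39342 - 21556) = (-24043 + (19 + 107))/(39342 - 21556) = (-24043 + 126)/17786 = -23917*1/17786 = -23917/17786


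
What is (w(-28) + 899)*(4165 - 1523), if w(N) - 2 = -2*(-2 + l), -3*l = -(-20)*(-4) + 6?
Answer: 6782014/3 ≈ 2.2607e+6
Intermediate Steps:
l = 74/3 (l = -(-(-20)*(-4) + 6)/3 = -(-5*16 + 6)/3 = -(-80 + 6)/3 = -⅓*(-74) = 74/3 ≈ 24.667)
w(N) = -130/3 (w(N) = 2 - 2*(-2 + 74/3) = 2 - 2*68/3 = 2 - 136/3 = -130/3)
(w(-28) + 899)*(4165 - 1523) = (-130/3 + 899)*(4165 - 1523) = (2567/3)*2642 = 6782014/3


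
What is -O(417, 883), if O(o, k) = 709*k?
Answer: -626047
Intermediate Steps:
-O(417, 883) = -709*883 = -1*626047 = -626047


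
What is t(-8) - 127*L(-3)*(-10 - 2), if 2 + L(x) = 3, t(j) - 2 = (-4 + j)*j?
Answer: 1622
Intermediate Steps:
t(j) = 2 + j*(-4 + j) (t(j) = 2 + (-4 + j)*j = 2 + j*(-4 + j))
L(x) = 1 (L(x) = -2 + 3 = 1)
t(-8) - 127*L(-3)*(-10 - 2) = (2 + (-8)² - 4*(-8)) - 127*(-10 - 2) = (2 + 64 + 32) - 127*(-12) = 98 - 127*(-12) = 98 + 1524 = 1622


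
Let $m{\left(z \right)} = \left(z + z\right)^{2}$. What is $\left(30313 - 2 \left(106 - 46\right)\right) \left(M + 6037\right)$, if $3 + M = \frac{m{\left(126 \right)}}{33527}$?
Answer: $\frac{6110019186446}{33527} \approx 1.8224 \cdot 10^{8}$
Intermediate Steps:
$m{\left(z \right)} = 4 z^{2}$ ($m{\left(z \right)} = \left(2 z\right)^{2} = 4 z^{2}$)
$M = - \frac{37077}{33527}$ ($M = -3 + \frac{4 \cdot 126^{2}}{33527} = -3 + 4 \cdot 15876 \cdot \frac{1}{33527} = -3 + 63504 \cdot \frac{1}{33527} = -3 + \frac{63504}{33527} = - \frac{37077}{33527} \approx -1.1059$)
$\left(30313 - 2 \left(106 - 46\right)\right) \left(M + 6037\right) = \left(30313 - 2 \left(106 - 46\right)\right) \left(- \frac{37077}{33527} + 6037\right) = \left(30313 - 120\right) \frac{202365422}{33527} = 30193 \cdot \frac{202365422}{33527} = \frac{6110019186446}{33527}$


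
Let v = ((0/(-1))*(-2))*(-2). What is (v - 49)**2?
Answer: 2401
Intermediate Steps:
v = 0 (v = ((0*(-1))*(-2))*(-2) = (0*(-2))*(-2) = 0*(-2) = 0)
(v - 49)**2 = (0 - 49)**2 = (-49)**2 = 2401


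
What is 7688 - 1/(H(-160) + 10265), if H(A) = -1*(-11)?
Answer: 79001887/10276 ≈ 7688.0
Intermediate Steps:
H(A) = 11
7688 - 1/(H(-160) + 10265) = 7688 - 1/(11 + 10265) = 7688 - 1/10276 = 79001887/10276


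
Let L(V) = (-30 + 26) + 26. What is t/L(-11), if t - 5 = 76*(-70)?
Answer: -5315/22 ≈ -241.59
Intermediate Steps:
t = -5315 (t = 5 + 76*(-70) = 5 - 5320 = -5315)
L(V) = 22 (L(V) = -4 + 26 = 22)
t/L(-11) = -5315/22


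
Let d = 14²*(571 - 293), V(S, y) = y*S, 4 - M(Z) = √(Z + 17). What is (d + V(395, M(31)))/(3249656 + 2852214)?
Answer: 28034/3050935 - 158*√3/610187 ≈ 0.0087402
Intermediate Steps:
M(Z) = 4 - √(17 + Z) (M(Z) = 4 - √(Z + 17) = 4 - √(17 + Z))
V(S, y) = S*y
d = 54488 (d = 196*278 = 54488)
(d + V(395, M(31)))/(3249656 + 2852214) = (54488 + 395*(4 - √(17 + 31)))/(3249656 + 2852214) = (54488 + 395*(4 - √48))/6101870 = (54488 + 395*(4 - 4*√3))*(1/6101870) = (54488 + (1580 - 1580*√3))*(1/6101870) = (56068 - 1580*√3)*(1/6101870) = 28034/3050935 - 158*√3/610187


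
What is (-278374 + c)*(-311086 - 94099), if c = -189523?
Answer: 189584845945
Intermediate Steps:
(-278374 + c)*(-311086 - 94099) = (-278374 - 189523)*(-311086 - 94099) = -467897*(-405185) = 189584845945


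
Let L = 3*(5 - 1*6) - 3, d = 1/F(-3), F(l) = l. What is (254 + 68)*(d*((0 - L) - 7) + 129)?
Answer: 124936/3 ≈ 41645.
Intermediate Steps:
d = -⅓ (d = 1/(-3) = -⅓ ≈ -0.33333)
L = -6 (L = 3*(5 - 6) - 3 = 3*(-1) - 3 = -3 - 3 = -6)
(254 + 68)*(d*((0 - L) - 7) + 129) = (254 + 68)*(-((0 - 1*(-6)) - 7)/3 + 129) = 322*(-((0 + 6) - 7)/3 + 129) = 322*(-(6 - 7)/3 + 129) = 322*(-⅓*(-1) + 129) = 322*(⅓ + 129) = 322*(388/3) = 124936/3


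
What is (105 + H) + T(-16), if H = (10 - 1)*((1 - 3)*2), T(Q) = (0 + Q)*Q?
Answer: 325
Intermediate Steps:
T(Q) = Q² (T(Q) = Q*Q = Q²)
H = -36 (H = 9*(-2*2) = 9*(-4) = -36)
(105 + H) + T(-16) = (105 - 36) + (-16)² = 69 + 256 = 325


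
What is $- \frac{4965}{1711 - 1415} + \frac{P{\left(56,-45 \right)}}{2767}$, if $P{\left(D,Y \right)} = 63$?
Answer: $- \frac{13719507}{819032} \approx -16.751$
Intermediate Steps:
$- \frac{4965}{1711 - 1415} + \frac{P{\left(56,-45 \right)}}{2767} = - \frac{4965}{1711 - 1415} + \frac{63}{2767} = - \frac{4965}{1711 - 1415} + 63 \cdot \frac{1}{2767} = - \frac{4965}{296} + \frac{63}{2767} = - \frac{13719507}{819032}$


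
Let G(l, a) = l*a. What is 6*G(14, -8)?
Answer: -672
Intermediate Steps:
G(l, a) = a*l
6*G(14, -8) = 6*(-8*14) = 6*(-112) = -672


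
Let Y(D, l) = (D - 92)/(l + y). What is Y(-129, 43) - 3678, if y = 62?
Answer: -386411/105 ≈ -3680.1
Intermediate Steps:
Y(D, l) = (-92 + D)/(62 + l) (Y(D, l) = (D - 92)/(l + 62) = (-92 + D)/(62 + l))
Y(-129, 43) - 3678 = (-92 - 129)/(62 + 43) - 3678 = -221/105 - 3678 = -386411/105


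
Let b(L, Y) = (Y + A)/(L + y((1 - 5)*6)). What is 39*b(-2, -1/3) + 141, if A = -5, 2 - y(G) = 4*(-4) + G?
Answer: 679/5 ≈ 135.80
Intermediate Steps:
y(G) = 18 - G (y(G) = 2 - (4*(-4) + G) = 2 - (-16 + G) = 2 + (16 - G) = 18 - G)
b(L, Y) = (-5 + Y)/(42 + L) (b(L, Y) = (Y - 5)/(L + (18 - (1 - 5)*6)) = (-5 + Y)/(L + (18 - (-4)*6)) = (-5 + Y)/(L + (18 - 1*(-24))) = (-5 + Y)/(L + (18 + 24)) = (-5 + Y)/(L + 42) = (-5 + Y)/(42 + L))
39*b(-2, -1/3) + 141 = 39*((-5 - 1/3)/(42 - 2)) + 141 = 39*((-5 - 1*⅓)/40) + 141 = 39*((-5 - ⅓)/40) + 141 = 39*((1/40)*(-16/3)) + 141 = 39*(-2/15) + 141 = -26/5 + 141 = 679/5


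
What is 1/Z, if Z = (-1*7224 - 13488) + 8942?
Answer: -1/11770 ≈ -8.4962e-5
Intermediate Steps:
Z = -11770 (Z = (-7224 - 13488) + 8942 = -20712 + 8942 = -11770)
1/Z = 1/(-11770) = -1/11770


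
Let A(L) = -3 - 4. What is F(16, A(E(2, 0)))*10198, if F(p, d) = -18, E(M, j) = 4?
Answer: -183564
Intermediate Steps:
A(L) = -7
F(16, A(E(2, 0)))*10198 = -18*10198 = -183564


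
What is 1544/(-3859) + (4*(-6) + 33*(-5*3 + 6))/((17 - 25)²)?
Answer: -1337555/246976 ≈ -5.4157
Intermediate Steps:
1544/(-3859) + (4*(-6) + 33*(-5*3 + 6))/((17 - 25)²) = 1544*(-1/3859) + (-24 + 33*(-15 + 6))/((-8)²) = -1544/3859 + (-24 + 33*(-9))/64 = -1544/3859 + (-24 - 297)*(1/64) = -1544/3859 - 321*1/64 = -1544/3859 - 321/64 = -1337555/246976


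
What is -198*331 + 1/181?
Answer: -11862377/181 ≈ -65538.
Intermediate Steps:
-198*331 + 1/181 = -65538 + 1/181 = -11862377/181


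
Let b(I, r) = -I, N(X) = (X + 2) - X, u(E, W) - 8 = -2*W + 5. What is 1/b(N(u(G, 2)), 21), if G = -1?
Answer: -½ ≈ -0.50000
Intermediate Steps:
u(E, W) = 13 - 2*W (u(E, W) = 8 + (-2*W + 5) = 8 + (5 - 2*W) = 13 - 2*W)
N(X) = 2 (N(X) = (2 + X) - X = 2)
1/b(N(u(G, 2)), 21) = 1/(-1*2) = 1/(-2) = -½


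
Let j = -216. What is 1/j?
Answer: -1/216 ≈ -0.0046296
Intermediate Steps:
1/j = 1/(-216) = -1/216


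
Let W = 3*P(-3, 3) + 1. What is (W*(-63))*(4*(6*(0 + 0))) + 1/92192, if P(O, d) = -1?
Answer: 1/92192 ≈ 1.0847e-5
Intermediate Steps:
W = -2 (W = 3*(-1) + 1 = -3 + 1 = -2)
(W*(-63))*(4*(6*(0 + 0))) + 1/92192 = (-2*(-63))*(4*(6*(0 + 0))) + 1/92192 = 126*(4*(6*0)) + 1/92192 = 126*(4*0) + 1/92192 = 126*0 + 1/92192 = 0 + 1/92192 = 1/92192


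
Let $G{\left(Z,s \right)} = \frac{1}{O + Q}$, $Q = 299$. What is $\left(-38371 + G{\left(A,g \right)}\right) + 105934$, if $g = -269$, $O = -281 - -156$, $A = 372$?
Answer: $\frac{11755963}{174} \approx 67563.0$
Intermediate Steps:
$O = -125$ ($O = -281 + 156 = -125$)
$G{\left(Z,s \right)} = \frac{1}{174}$ ($G{\left(Z,s \right)} = \frac{1}{-125 + 299} = \frac{1}{174}$)
$\left(-38371 + G{\left(A,g \right)}\right) + 105934 = \left(-38371 + \frac{1}{174}\right) + 105934 = - \frac{6676553}{174} + 105934 = \frac{11755963}{174}$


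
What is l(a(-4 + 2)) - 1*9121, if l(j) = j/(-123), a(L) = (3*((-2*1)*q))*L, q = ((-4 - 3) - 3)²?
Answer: -374361/41 ≈ -9130.8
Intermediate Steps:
q = 100 (q = (-7 - 3)² = (-10)² = 100)
a(L) = -600*L (a(L) = (3*(-2*1*100))*L = (3*(-2*100))*L = (3*(-200))*L = -600*L)
l(j) = -j/123 (l(j) = j*(-1/123) = -j/123)
l(a(-4 + 2)) - 1*9121 = -(-200)*(-4 + 2)/41 - 1*9121 = -(-200)*(-2)/41 - 9121 = -1/123*1200 - 9121 = -400/41 - 9121 = -374361/41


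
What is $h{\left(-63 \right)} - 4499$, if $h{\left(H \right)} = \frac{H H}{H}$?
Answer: $-4562$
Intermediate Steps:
$h{\left(H \right)} = H$ ($h{\left(H \right)} = \frac{H^{2}}{H} = H$)
$h{\left(-63 \right)} - 4499 = -63 - 4499 = -4562$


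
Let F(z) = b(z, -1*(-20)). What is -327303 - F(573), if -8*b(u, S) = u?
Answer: -2617851/8 ≈ -3.2723e+5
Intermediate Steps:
b(u, S) = -u/8
F(z) = -z/8
-327303 - F(573) = -327303 - (-1)*573/8 = -327303 - 1*(-573/8) = -327303 + 573/8 = -2617851/8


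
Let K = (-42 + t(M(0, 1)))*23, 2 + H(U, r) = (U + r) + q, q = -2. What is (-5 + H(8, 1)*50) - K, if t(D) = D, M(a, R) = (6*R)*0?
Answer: 1211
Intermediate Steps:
M(a, R) = 0
H(U, r) = -4 + U + r (H(U, r) = -2 + ((U + r) - 2) = -2 + (-2 + U + r) = -4 + U + r)
K = -966 (K = (-42 + 0)*23 = -42*23 = -966)
(-5 + H(8, 1)*50) - K = (-5 + (-4 + 8 + 1)*50) - 1*(-966) = (-5 + 5*50) + 966 = (-5 + 250) + 966 = 245 + 966 = 1211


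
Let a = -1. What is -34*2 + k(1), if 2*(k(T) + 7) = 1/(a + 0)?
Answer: -151/2 ≈ -75.500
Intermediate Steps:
k(T) = -15/2 (k(T) = -7 + 1/(2*(-1 + 0)) = -7 + (½)/(-1) = -7 + (½)*(-1) = -7 - ½ = -15/2)
-34*2 + k(1) = -34*2 - 15/2 = -68 - 15/2 = -151/2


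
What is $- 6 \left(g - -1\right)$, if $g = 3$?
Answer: $-24$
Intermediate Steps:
$- 6 \left(g - -1\right) = - 6 \left(3 - -1\right) = - 6 \left(3 + 1\right) = \left(-6\right) 4 = -24$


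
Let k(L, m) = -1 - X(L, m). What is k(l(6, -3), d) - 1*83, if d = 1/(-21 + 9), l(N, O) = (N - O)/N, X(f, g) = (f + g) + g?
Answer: -256/3 ≈ -85.333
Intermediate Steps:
X(f, g) = f + 2*g
l(N, O) = (N - O)/N
d = -1/12 (d = 1/(-12) = -1/12 ≈ -0.083333)
k(L, m) = -1 - L - 2*m (k(L, m) = -1 - (L + 2*m) = -1 + (-L - 2*m) = -1 - L - 2*m)
k(l(6, -3), d) - 1*83 = (-1 - (6 - 1*(-3))/6 - 2*(-1/12)) - 1*83 = (-1 - (6 + 3)/6 + ⅙) - 83 = (-1 - 9/6 + ⅙) - 83 = (-1 - 1*3/2 + ⅙) - 83 = (-1 - 3/2 + ⅙) - 83 = -7/3 - 83 = -256/3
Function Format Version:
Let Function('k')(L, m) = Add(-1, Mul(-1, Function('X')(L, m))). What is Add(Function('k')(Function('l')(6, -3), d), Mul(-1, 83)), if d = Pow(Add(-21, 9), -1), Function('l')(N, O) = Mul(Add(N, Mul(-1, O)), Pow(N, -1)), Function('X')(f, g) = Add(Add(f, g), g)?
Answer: Rational(-256, 3) ≈ -85.333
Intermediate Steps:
Function('X')(f, g) = Add(f, Mul(2, g))
Function('l')(N, O) = Mul(Pow(N, -1), Add(N, Mul(-1, O)))
d = Rational(-1, 12) (d = Pow(-12, -1) = Rational(-1, 12) ≈ -0.083333)
Function('k')(L, m) = Add(-1, Mul(-1, L), Mul(-2, m)) (Function('k')(L, m) = Add(-1, Mul(-1, Add(L, Mul(2, m)))) = Add(-1, Add(Mul(-1, L), Mul(-2, m))) = Add(-1, Mul(-1, L), Mul(-2, m)))
Add(Function('k')(Function('l')(6, -3), d), Mul(-1, 83)) = Add(Add(-1, Mul(-1, Mul(Pow(6, -1), Add(6, Mul(-1, -3)))), Mul(-2, Rational(-1, 12))), Mul(-1, 83)) = Add(Add(-1, Mul(-1, Mul(Rational(1, 6), Add(6, 3))), Rational(1, 6)), -83) = Add(Add(-1, Mul(-1, Mul(Rational(1, 6), 9)), Rational(1, 6)), -83) = Add(Add(-1, Mul(-1, Rational(3, 2)), Rational(1, 6)), -83) = Add(Add(-1, Rational(-3, 2), Rational(1, 6)), -83) = Add(Rational(-7, 3), -83) = Rational(-256, 3)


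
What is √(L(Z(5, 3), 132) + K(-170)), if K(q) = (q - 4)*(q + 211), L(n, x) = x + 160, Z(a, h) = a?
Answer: I*√6842 ≈ 82.716*I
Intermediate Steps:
L(n, x) = 160 + x
K(q) = (-4 + q)*(211 + q)
√(L(Z(5, 3), 132) + K(-170)) = √((160 + 132) + (-844 + (-170)² + 207*(-170))) = √(292 + (-844 + 28900 - 35190)) = √(292 - 7134) = √(-6842) = I*√6842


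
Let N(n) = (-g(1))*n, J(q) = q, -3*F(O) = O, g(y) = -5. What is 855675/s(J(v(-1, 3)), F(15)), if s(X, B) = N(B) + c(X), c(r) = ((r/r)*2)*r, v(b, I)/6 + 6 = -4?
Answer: -171135/29 ≈ -5901.2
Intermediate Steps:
v(b, I) = -60 (v(b, I) = -36 + 6*(-4) = -36 - 24 = -60)
F(O) = -O/3
c(r) = 2*r (c(r) = (1*2)*r = 2*r)
N(n) = 5*n (N(n) = (-1*(-5))*n = 5*n)
s(X, B) = 2*X + 5*B (s(X, B) = 5*B + 2*X = 2*X + 5*B)
855675/s(J(v(-1, 3)), F(15)) = 855675/(2*(-60) + 5*(-⅓*15)) = 855675/(-120 + 5*(-5)) = 855675/(-120 - 25) = 855675/(-145) = 855675*(-1/145) = -171135/29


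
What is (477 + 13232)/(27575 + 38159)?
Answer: 13709/65734 ≈ 0.20855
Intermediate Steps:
(477 + 13232)/(27575 + 38159) = 13709/65734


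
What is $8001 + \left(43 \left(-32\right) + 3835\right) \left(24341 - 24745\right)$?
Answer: $-985435$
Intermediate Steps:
$8001 + \left(43 \left(-32\right) + 3835\right) \left(24341 - 24745\right) = 8001 + \left(-1376 + 3835\right) \left(-404\right) = 8001 + 2459 \left(-404\right) = 8001 - 993436 = -985435$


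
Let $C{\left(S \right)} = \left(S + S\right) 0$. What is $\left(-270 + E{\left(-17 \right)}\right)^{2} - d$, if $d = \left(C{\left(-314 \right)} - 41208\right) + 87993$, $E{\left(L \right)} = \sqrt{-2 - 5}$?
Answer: $26108 - 540 i \sqrt{7} \approx 26108.0 - 1428.7 i$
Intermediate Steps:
$E{\left(L \right)} = i \sqrt{7}$ ($E{\left(L \right)} = \sqrt{-7} = i \sqrt{7}$)
$C{\left(S \right)} = 0$ ($C{\left(S \right)} = 2 S 0 = 0$)
$d = 46785$ ($d = \left(0 - 41208\right) + 87993 = -41208 + 87993 = 46785$)
$\left(-270 + E{\left(-17 \right)}\right)^{2} - d = \left(-270 + i \sqrt{7}\right)^{2} - 46785 = -46785 + \left(-270 + i \sqrt{7}\right)^{2}$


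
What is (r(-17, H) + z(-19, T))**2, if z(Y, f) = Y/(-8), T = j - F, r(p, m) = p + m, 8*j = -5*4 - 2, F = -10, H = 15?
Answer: 9/64 ≈ 0.14063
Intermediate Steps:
j = -11/4 (j = (-5*4 - 2)/8 = (-20 - 2)/8 = (1/8)*(-22) = -11/4 ≈ -2.7500)
r(p, m) = m + p
T = 29/4 (T = -11/4 - 1*(-10) = -11/4 + 10 = 29/4 ≈ 7.2500)
z(Y, f) = -Y/8 (z(Y, f) = Y*(-1/8) = -Y/8)
(r(-17, H) + z(-19, T))**2 = ((15 - 17) - 1/8*(-19))**2 = (-2 + 19/8)**2 = (3/8)**2 = 9/64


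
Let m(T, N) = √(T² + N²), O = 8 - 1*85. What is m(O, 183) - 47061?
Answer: -47061 + √39418 ≈ -46862.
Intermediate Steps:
O = -77 (O = 8 - 85 = -77)
m(T, N) = √(N² + T²)
m(O, 183) - 47061 = √(183² + (-77)²) - 47061 = √(33489 + 5929) - 47061 = √39418 - 47061 = -47061 + √39418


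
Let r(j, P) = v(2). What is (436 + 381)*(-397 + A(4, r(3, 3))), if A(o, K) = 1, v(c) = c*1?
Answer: -323532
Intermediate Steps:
v(c) = c
r(j, P) = 2
(436 + 381)*(-397 + A(4, r(3, 3))) = (436 + 381)*(-397 + 1) = 817*(-396) = -323532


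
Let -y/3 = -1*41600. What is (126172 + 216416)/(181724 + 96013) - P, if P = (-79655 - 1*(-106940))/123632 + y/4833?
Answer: -457467106353173/18439066081008 ≈ -24.810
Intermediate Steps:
y = 124800 (y = -(-3)*41600 = -3*(-41600) = 124800)
P = 5187047335/199171152 (P = (-79655 - 1*(-106940))/123632 + 124800/4833 = (-79655 + 106940)*(1/123632) + 124800*(1/4833) = 27285*(1/123632) + 41600/1611 = 27285/123632 + 41600/1611 = 5187047335/199171152 ≈ 26.043)
(126172 + 216416)/(181724 + 96013) - P = (126172 + 216416)/(181724 + 96013) - 1*5187047335/199171152 = 342588/277737 - 5187047335/199171152 = 342588*(1/277737) - 5187047335/199171152 = 114196/92579 - 5187047335/199171152 = -457467106353173/18439066081008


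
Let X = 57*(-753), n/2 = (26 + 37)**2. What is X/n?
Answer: -4769/882 ≈ -5.4070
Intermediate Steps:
n = 7938 (n = 2*(26 + 37)**2 = 2*63**2 = 2*3969 = 7938)
X = -42921
X/n = -42921/7938 = -42921*1/7938 = -4769/882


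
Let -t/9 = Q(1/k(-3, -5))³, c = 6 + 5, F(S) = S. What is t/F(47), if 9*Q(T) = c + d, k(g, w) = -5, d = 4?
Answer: -125/141 ≈ -0.88653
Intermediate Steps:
c = 11
Q(T) = 5/3 (Q(T) = (11 + 4)/9 = (⅑)*15 = 5/3)
t = -125/3 (t = -9*(5/3)³ = -9*125/27 = -125/3 ≈ -41.667)
t/F(47) = -125/3/47 = -125/3*1/47 = -125/141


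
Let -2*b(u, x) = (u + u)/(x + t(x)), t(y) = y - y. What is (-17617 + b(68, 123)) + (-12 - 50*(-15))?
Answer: -2076185/123 ≈ -16880.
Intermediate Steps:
t(y) = 0
b(u, x) = -u/x (b(u, x) = -(u + u)/(2*(x + 0)) = -2*u/(2*x) = -u/x)
(-17617 + b(68, 123)) + (-12 - 50*(-15)) = (-17617 - 1*68/123) + (-12 - 50*(-15)) = (-17617 - 1*68*1/123) + (-12 + 750) = (-17617 - 68/123) + 738 = -2166959/123 + 738 = -2076185/123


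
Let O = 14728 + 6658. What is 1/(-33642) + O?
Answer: 719467811/33642 ≈ 21386.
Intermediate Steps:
O = 21386
1/(-33642) + O = 1/(-33642) + 21386 = -1/33642 + 21386 = 719467811/33642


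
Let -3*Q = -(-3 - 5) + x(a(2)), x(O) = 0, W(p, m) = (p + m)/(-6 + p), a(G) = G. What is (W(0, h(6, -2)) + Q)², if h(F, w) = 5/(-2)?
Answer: 81/16 ≈ 5.0625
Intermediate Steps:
h(F, w) = -5/2 (h(F, w) = 5*(-½) = -5/2)
W(p, m) = (m + p)/(-6 + p)
Q = -8/3 (Q = -(-(-3 - 5) + 0)/3 = -(-1*(-8) + 0)/3 = -(8 + 0)/3 = -⅓*8 = -8/3 ≈ -2.6667)
(W(0, h(6, -2)) + Q)² = ((-5/2 + 0)/(-6 + 0) - 8/3)² = (-5/2/(-6) - 8/3)² = (-⅙*(-5/2) - 8/3)² = (5/12 - 8/3)² = (-9/4)² = 81/16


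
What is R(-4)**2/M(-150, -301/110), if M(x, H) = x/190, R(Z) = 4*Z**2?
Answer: -77824/15 ≈ -5188.3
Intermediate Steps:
M(x, H) = x/190 (M(x, H) = x*(1/190) = x/190)
R(-4)**2/M(-150, -301/110) = (4*(-4)**2)**2/(((1/190)*(-150))) = (4*16)**2/(-15/19) = 64**2*(-19/15) = 4096*(-19/15) = -77824/15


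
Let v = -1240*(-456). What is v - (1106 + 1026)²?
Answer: -3979984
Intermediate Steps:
v = 565440
v - (1106 + 1026)² = 565440 - (1106 + 1026)² = 565440 - 1*2132² = 565440 - 1*4545424 = 565440 - 4545424 = -3979984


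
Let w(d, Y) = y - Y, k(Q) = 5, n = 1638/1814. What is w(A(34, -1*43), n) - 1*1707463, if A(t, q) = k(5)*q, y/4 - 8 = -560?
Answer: -1550672416/907 ≈ -1.7097e+6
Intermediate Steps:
y = -2208 (y = 32 + 4*(-560) = 32 - 2240 = -2208)
n = 819/907 (n = 1638*(1/1814) = 819/907 ≈ 0.90298)
A(t, q) = 5*q
w(d, Y) = -2208 - Y
w(A(34, -1*43), n) - 1*1707463 = (-2208 - 1*819/907) - 1*1707463 = (-2208 - 819/907) - 1707463 = -2003475/907 - 1707463 = -1550672416/907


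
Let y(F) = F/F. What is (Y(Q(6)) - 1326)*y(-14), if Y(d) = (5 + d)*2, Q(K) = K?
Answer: -1304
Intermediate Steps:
y(F) = 1
Y(d) = 10 + 2*d
(Y(Q(6)) - 1326)*y(-14) = ((10 + 2*6) - 1326)*1 = ((10 + 12) - 1326)*1 = (22 - 1326)*1 = -1304*1 = -1304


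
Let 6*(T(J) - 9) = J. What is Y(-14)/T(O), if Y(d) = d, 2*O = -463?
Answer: 168/355 ≈ 0.47324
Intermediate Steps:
O = -463/2 (O = (½)*(-463) = -463/2 ≈ -231.50)
T(J) = 9 + J/6
Y(-14)/T(O) = -14/(9 + (⅙)*(-463/2)) = -14/(9 - 463/12) = -14/(-355/12) = -14*(-12/355) = 168/355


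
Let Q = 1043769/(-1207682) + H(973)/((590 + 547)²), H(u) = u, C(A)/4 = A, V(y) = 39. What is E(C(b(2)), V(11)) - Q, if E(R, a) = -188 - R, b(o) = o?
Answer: -304657577753993/1561253851458 ≈ -195.14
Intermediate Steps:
C(A) = 4*A
Q = -1348177131775/1561253851458 (Q = 1043769/(-1207682) + 973/((590 + 547)²) = 1043769*(-1/1207682) + 973/(1137²) = -1043769/1207682 + 973/1292769 = -1348177131775/1561253851458 ≈ -0.86352)
E(C(b(2)), V(11)) - Q = (-188 - 4*2) - 1*(-1348177131775/1561253851458) = (-188 - 1*8) + 1348177131775/1561253851458 = (-188 - 8) + 1348177131775/1561253851458 = -196 + 1348177131775/1561253851458 = -304657577753993/1561253851458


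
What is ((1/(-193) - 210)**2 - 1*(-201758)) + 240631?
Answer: 18121309822/37249 ≈ 4.8649e+5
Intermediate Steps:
((1/(-193) - 210)**2 - 1*(-201758)) + 240631 = ((-1/193 - 210)**2 + 201758) + 240631 = ((-40531/193)**2 + 201758) + 240631 = (1642761961/37249 + 201758) + 240631 = 9158045703/37249 + 240631 = 18121309822/37249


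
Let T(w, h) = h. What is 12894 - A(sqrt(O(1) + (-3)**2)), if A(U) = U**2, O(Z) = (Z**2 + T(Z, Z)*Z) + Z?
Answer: 12882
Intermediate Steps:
O(Z) = Z + 2*Z**2 (O(Z) = (Z**2 + Z*Z) + Z = (Z**2 + Z**2) + Z = 2*Z**2 + Z = Z + 2*Z**2)
12894 - A(sqrt(O(1) + (-3)**2)) = 12894 - (sqrt(1*(1 + 2*1) + (-3)**2))**2 = 12894 - (sqrt(1*(1 + 2) + 9))**2 = 12894 - (sqrt(1*3 + 9))**2 = 12894 - (sqrt(3 + 9))**2 = 12894 - (sqrt(12))**2 = 12894 - (2*sqrt(3))**2 = 12894 - 1*12 = 12894 - 12 = 12882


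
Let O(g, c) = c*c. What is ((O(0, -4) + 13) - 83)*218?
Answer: -11772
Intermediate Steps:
O(g, c) = c**2
((O(0, -4) + 13) - 83)*218 = (((-4)**2 + 13) - 83)*218 = ((16 + 13) - 83)*218 = (29 - 83)*218 = -54*218 = -11772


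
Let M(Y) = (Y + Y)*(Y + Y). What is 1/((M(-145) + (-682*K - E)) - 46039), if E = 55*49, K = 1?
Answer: 1/34684 ≈ 2.8832e-5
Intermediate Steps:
M(Y) = 4*Y² (M(Y) = (2*Y)*(2*Y) = 4*Y²)
E = 2695
1/((M(-145) + (-682*K - E)) - 46039) = 1/((4*(-145)² + (-682*1 - 1*2695)) - 46039) = 1/((4*21025 + (-682 - 2695)) - 46039) = 1/((84100 - 3377) - 46039) = 1/(80723 - 46039) = 1/34684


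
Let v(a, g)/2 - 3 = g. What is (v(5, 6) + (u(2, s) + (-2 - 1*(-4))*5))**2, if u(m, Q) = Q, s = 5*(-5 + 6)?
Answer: 1089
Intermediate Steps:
v(a, g) = 6 + 2*g
s = 5 (s = 5*1 = 5)
(v(5, 6) + (u(2, s) + (-2 - 1*(-4))*5))**2 = ((6 + 2*6) + (5 + (-2 - 1*(-4))*5))**2 = ((6 + 12) + (5 + (-2 + 4)*5))**2 = (18 + (5 + 2*5))**2 = (18 + (5 + 10))**2 = (18 + 15)**2 = 33**2 = 1089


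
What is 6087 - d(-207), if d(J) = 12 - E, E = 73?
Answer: 6148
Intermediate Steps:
d(J) = -61 (d(J) = 12 - 1*73 = 12 - 73 = -61)
6087 - d(-207) = 6087 - 1*(-61) = 6087 + 61 = 6148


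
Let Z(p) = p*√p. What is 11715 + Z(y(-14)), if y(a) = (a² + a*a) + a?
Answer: 11715 + 1134*√42 ≈ 19064.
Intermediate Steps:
y(a) = a + 2*a² (y(a) = (a² + a²) + a = 2*a² + a = a + 2*a²)
Z(p) = p^(3/2)
11715 + Z(y(-14)) = 11715 + (-14*(1 + 2*(-14)))^(3/2) = 11715 + (-14*(1 - 28))^(3/2) = 11715 + (-14*(-27))^(3/2) = 11715 + 378^(3/2) = 11715 + 1134*√42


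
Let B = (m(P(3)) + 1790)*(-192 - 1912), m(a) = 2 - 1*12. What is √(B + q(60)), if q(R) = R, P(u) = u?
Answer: 2*I*√936265 ≈ 1935.2*I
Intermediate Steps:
m(a) = -10 (m(a) = 2 - 12 = -10)
B = -3745120 (B = (-10 + 1790)*(-192 - 1912) = 1780*(-2104) = -3745120)
√(B + q(60)) = √(-3745120 + 60) = √(-3745060) = 2*I*√936265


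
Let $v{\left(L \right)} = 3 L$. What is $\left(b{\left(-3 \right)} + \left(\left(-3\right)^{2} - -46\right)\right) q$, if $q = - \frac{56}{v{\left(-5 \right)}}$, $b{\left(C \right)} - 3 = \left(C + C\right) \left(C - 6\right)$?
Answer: $\frac{6272}{15} \approx 418.13$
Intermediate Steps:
$b{\left(C \right)} = 3 + 2 C \left(-6 + C\right)$ ($b{\left(C \right)} = 3 + \left(C + C\right) \left(C - 6\right) = 3 + 2 C \left(-6 + C\right)$)
$q = \frac{56}{15}$ ($q = - \frac{56}{3 \left(-5\right)} = - \frac{56}{-15} = \left(-56\right) \left(- \frac{1}{15}\right) = \frac{56}{15} \approx 3.7333$)
$\left(b{\left(-3 \right)} + \left(\left(-3\right)^{2} - -46\right)\right) q = \left(\left(3 - -36 + 2 \left(-3\right)^{2}\right) + \left(\left(-3\right)^{2} - -46\right)\right) \frac{56}{15} = \left(\left(3 + 36 + 2 \cdot 9\right) + \left(9 + 46\right)\right) \frac{56}{15} = \left(\left(3 + 36 + 18\right) + 55\right) \frac{56}{15} = \left(57 + 55\right) \frac{56}{15} = 112 \cdot \frac{56}{15} = \frac{6272}{15}$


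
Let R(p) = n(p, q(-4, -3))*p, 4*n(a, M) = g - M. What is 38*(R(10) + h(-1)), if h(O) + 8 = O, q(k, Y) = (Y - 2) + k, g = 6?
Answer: 1083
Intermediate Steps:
q(k, Y) = -2 + Y + k (q(k, Y) = (-2 + Y) + k = -2 + Y + k)
n(a, M) = 3/2 - M/4 (n(a, M) = (6 - M)/4 = 3/2 - M/4)
h(O) = -8 + O
R(p) = 15*p/4 (R(p) = (3/2 - (-2 - 3 - 4)/4)*p = (3/2 - ¼*(-9))*p = (3/2 + 9/4)*p = 15*p/4)
38*(R(10) + h(-1)) = 38*((15/4)*10 + (-8 - 1)) = 38*(75/2 - 9) = 38*(57/2) = 1083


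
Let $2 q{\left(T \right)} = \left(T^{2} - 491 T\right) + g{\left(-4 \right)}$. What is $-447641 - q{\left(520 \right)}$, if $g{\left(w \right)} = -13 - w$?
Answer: $- \frac{910353}{2} \approx -4.5518 \cdot 10^{5}$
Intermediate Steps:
$q{\left(T \right)} = - \frac{9}{2} + \frac{T^{2}}{2} - \frac{491 T}{2}$ ($q{\left(T \right)} = \frac{\left(T^{2} - 491 T\right) - 9}{2} = \frac{-9 + T^{2} - 491 T}{2} = - \frac{9}{2} + \frac{T^{2}}{2} - \frac{491 T}{2}$)
$-447641 - q{\left(520 \right)} = -447641 - \left(- \frac{9}{2} + \frac{520^{2}}{2} - 127660\right) = -447641 - \left(- \frac{9}{2} + \frac{1}{2} \cdot 270400 - 127660\right) = -447641 - \left(- \frac{9}{2} + 135200 - 127660\right) = -447641 - \frac{15071}{2} = - \frac{910353}{2}$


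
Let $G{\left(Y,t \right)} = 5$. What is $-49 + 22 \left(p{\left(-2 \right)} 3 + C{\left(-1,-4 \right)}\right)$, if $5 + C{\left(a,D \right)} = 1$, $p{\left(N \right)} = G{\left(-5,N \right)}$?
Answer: $193$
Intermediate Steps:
$p{\left(N \right)} = 5$
$C{\left(a,D \right)} = -4$ ($C{\left(a,D \right)} = -5 + 1 = -4$)
$-49 + 22 \left(p{\left(-2 \right)} 3 + C{\left(-1,-4 \right)}\right) = -49 + 22 \left(5 \cdot 3 - 4\right) = -49 + 22 \left(15 - 4\right) = -49 + 22 \cdot 11 = -49 + 242 = 193$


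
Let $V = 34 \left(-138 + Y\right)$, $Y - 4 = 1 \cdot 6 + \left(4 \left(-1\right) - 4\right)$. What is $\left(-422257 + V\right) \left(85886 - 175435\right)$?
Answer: $38226766669$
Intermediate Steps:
$Y = 2$ ($Y = 4 + \left(1 \cdot 6 + \left(4 \left(-1\right) - 4\right)\right) = 4 + \left(6 - 8\right) = 4 - 2 = 2$)
$V = -4624$ ($V = 34 \left(-138 + 2\right) = 34 \left(-136\right) = -4624$)
$\left(-422257 + V\right) \left(85886 - 175435\right) = \left(-422257 - 4624\right) \left(85886 - 175435\right) = \left(-426881\right) \left(-89549\right) = 38226766669$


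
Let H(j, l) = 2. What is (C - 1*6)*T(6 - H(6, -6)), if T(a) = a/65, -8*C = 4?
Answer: -⅖ ≈ -0.40000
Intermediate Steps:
C = -½ (C = -⅛*4 = -½ ≈ -0.50000)
T(a) = a/65 (T(a) = a*(1/65) = a/65)
(C - 1*6)*T(6 - H(6, -6)) = (-½ - 1*6)*((6 - 1*2)/65) = (-½ - 6)*((6 - 2)/65) = -4/10 = -13/2*4/65 = -⅖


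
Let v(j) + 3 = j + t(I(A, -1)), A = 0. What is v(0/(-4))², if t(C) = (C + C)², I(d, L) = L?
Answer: 1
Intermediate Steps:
t(C) = 4*C² (t(C) = (2*C)² = 4*C²)
v(j) = 1 + j (v(j) = -3 + (j + 4*(-1)²) = -3 + (j + 4*1) = -3 + (j + 4) = -3 + (4 + j) = 1 + j)
v(0/(-4))² = (1 + 0/(-4))² = (1 + 0*(-¼))² = (1 + 0)² = 1² = 1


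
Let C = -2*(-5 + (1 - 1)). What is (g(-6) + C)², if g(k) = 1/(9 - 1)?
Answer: 6561/64 ≈ 102.52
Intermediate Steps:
g(k) = ⅛ (g(k) = 1/8 = ⅛)
C = 10 (C = -2*(-5 + 0) = -2*(-5) = 10)
(g(-6) + C)² = (⅛ + 10)² = (81/8)² = 6561/64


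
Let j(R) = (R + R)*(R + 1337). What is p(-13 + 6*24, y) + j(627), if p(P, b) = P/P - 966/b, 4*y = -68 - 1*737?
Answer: 12314309/5 ≈ 2.4629e+6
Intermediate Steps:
j(R) = 2*R*(1337 + R) (j(R) = (2*R)*(1337 + R) = 2*R*(1337 + R))
y = -805/4 (y = (-68 - 1*737)/4 = (-68 - 737)/4 = (¼)*(-805) = -805/4 ≈ -201.25)
p(P, b) = 1 - 966/b
p(-13 + 6*24, y) + j(627) = (-966 - 805/4)/(-805/4) + 2*627*(1337 + 627) = -4/805*(-4669/4) + 2*627*1964 = 29/5 + 2462856 = 12314309/5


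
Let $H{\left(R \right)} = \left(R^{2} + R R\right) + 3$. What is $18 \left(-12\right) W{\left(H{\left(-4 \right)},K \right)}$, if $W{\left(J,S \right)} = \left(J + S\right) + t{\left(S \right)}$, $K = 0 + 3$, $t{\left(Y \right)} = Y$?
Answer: $-8856$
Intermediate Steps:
$K = 3$
$H{\left(R \right)} = 3 + 2 R^{2}$ ($H{\left(R \right)} = \left(R^{2} + R^{2}\right) + 3 = 2 R^{2} + 3 = 3 + 2 R^{2}$)
$W{\left(J,S \right)} = J + 2 S$ ($W{\left(J,S \right)} = \left(J + S\right) + S = J + 2 S$)
$18 \left(-12\right) W{\left(H{\left(-4 \right)},K \right)} = 18 \left(-12\right) \left(\left(3 + 2 \left(-4\right)^{2}\right) + 2 \cdot 3\right) = - 216 \left(\left(3 + 2 \cdot 16\right) + 6\right) = - 216 \left(\left(3 + 32\right) + 6\right) = - 216 \left(35 + 6\right) = \left(-216\right) 41 = -8856$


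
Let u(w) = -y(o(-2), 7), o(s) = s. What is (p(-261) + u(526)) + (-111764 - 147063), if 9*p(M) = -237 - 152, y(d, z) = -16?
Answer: -2329688/9 ≈ -2.5885e+5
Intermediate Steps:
p(M) = -389/9 (p(M) = (-237 - 152)/9 = (⅑)*(-389) = -389/9)
u(w) = 16 (u(w) = -1*(-16) = 16)
(p(-261) + u(526)) + (-111764 - 147063) = (-389/9 + 16) + (-111764 - 147063) = -245/9 - 258827 = -2329688/9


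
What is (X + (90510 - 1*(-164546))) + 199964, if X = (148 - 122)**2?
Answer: 455696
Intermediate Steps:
X = 676 (X = 26**2 = 676)
(X + (90510 - 1*(-164546))) + 199964 = (676 + (90510 - 1*(-164546))) + 199964 = (676 + (90510 + 164546)) + 199964 = (676 + 255056) + 199964 = 255732 + 199964 = 455696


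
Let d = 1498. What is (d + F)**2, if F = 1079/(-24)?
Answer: 1216126129/576 ≈ 2.1113e+6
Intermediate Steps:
F = -1079/24 (F = 1079*(-1/24) = -1079/24 ≈ -44.958)
(d + F)**2 = (1498 - 1079/24)**2 = (34873/24)**2 = 1216126129/576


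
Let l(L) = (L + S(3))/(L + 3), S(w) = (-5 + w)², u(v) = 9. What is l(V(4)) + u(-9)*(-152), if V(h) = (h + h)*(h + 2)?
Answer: -69716/51 ≈ -1367.0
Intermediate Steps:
V(h) = 2*h*(2 + h) (V(h) = (2*h)*(2 + h) = 2*h*(2 + h))
l(L) = (4 + L)/(3 + L) (l(L) = (L + (-5 + 3)²)/(L + 3) = (L + (-2)²)/(3 + L) = (L + 4)/(3 + L) = (4 + L)/(3 + L))
l(V(4)) + u(-9)*(-152) = (4 + 2*4*(2 + 4))/(3 + 2*4*(2 + 4)) + 9*(-152) = (4 + 2*4*6)/(3 + 2*4*6) - 1368 = (4 + 48)/(3 + 48) - 1368 = 52/51 - 1368 = -69716/51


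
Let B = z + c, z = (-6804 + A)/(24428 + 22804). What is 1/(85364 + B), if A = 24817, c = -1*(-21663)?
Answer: 47232/5055117277 ≈ 9.3434e-6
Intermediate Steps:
c = 21663
z = 18013/47232 (z = (-6804 + 24817)/(24428 + 22804) = 18013/47232 ≈ 0.38137)
B = 1023204829/47232 (B = 18013/47232 + 21663 = 1023204829/47232 ≈ 21663.)
1/(85364 + B) = 1/(85364 + 1023204829/47232) = 1/(5055117277/47232) = 47232/5055117277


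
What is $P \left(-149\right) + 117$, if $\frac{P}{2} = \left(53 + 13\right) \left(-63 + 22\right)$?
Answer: $806505$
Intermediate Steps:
$P = -5412$ ($P = 2 \left(53 + 13\right) \left(-63 + 22\right) = 2 \cdot 66 \left(-41\right) = 2 \left(-2706\right) = -5412$)
$P \left(-149\right) + 117 = \left(-5412\right) \left(-149\right) + 117 = 806388 + 117 = 806505$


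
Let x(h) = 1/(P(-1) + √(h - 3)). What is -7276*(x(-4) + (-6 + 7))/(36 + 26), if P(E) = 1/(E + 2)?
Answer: 3638*(-√7 + 2*I)/(31*(√7 - I)) ≈ -132.02 + 38.811*I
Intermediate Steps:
P(E) = 1/(2 + E)
x(h) = 1/(1 + √(-3 + h)) (x(h) = 1/(1/(2 - 1) + √(h - 3)) = 1/(1/1 + √(-3 + h)) = 1/(1 + √(-3 + h)))
-7276*(x(-4) + (-6 + 7))/(36 + 26) = -7276*(1/(1 + √(-3 - 4)) + (-6 + 7))/(36 + 26) = -7276*(1/(1 + √(-7)) + 1)/62 = -7276*(1/(1 + I*√7) + 1)/62 = -7276*(1 + 1/(1 + I*√7))/62 = -7276*(1/62 + 1/(62*(1 + I*√7))) = -3638/31 - 3638/(31*(1 + I*√7))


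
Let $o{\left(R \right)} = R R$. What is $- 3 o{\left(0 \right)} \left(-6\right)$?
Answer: $0$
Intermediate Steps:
$o{\left(R \right)} = R^{2}$
$- 3 o{\left(0 \right)} \left(-6\right) = - 3 \cdot 0^{2} \left(-6\right) = \left(-3\right) 0 \left(-6\right) = 0 \left(-6\right) = 0$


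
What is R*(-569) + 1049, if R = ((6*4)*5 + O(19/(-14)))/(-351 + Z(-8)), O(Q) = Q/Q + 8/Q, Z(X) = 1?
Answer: 8220253/6650 ≈ 1236.1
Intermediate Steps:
O(Q) = 1 + 8/Q
R = -2187/6650 (R = ((6*4)*5 + (8 + 19/(-14))/((19/(-14))))/(-351 + 1) = (24*5 + (8 + 19*(-1/14))/((19*(-1/14))))/(-350) = (120 + (8 - 19/14)/(-19/14))*(-1/350) = (120 - 14/19*93/14)*(-1/350) = (120 - 93/19)*(-1/350) = (2187/19)*(-1/350) = -2187/6650 ≈ -0.32887)
R*(-569) + 1049 = -2187/6650*(-569) + 1049 = 1244403/6650 + 1049 = 8220253/6650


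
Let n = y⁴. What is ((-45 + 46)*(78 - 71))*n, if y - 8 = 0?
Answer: 28672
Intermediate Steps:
y = 8 (y = 8 + 0 = 8)
n = 4096 (n = 8⁴ = 4096)
((-45 + 46)*(78 - 71))*n = ((-45 + 46)*(78 - 71))*4096 = (1*7)*4096 = 7*4096 = 28672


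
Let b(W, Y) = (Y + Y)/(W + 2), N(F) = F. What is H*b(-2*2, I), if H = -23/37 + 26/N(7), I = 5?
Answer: -4005/259 ≈ -15.463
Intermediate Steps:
b(W, Y) = 2*Y/(2 + W) (b(W, Y) = (2*Y)/(2 + W) = 2*Y/(2 + W))
H = 801/259 (H = -23/37 + 26/7 = 801/259 ≈ 3.0927)
H*b(-2*2, I) = 801*(2*5/(2 - 2*2))/259 = 801*(2*5/(2 - 4))/259 = 801*(2*5/(-2))/259 = 801*(2*5*(-½))/259 = (801/259)*(-5) = -4005/259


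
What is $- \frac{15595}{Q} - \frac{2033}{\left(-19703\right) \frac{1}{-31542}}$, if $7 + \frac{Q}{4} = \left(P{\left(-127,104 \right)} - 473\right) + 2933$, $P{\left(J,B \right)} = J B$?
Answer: $- \frac{29035213973}{8922348} \approx -3254.2$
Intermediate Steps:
$P{\left(J,B \right)} = B J$
$Q = -43020$ ($Q = -28 + 4 \left(\left(104 \left(-127\right) - 473\right) + 2933\right) = -28 + 4 \left(\left(-13208 + \left(-3580 + 3107\right)\right) + 2933\right) = -28 + 4 \left(\left(-13208 - 473\right) + 2933\right) = -28 + 4 \left(-13681 + 2933\right) = -28 + 4 \left(-10748\right) = -28 - 42992 = -43020$)
$- \frac{15595}{Q} - \frac{2033}{\left(-19703\right) \frac{1}{-31542}} = - \frac{15595}{-43020} - \frac{2033}{\left(-19703\right) \frac{1}{-31542}} = \left(-15595\right) \left(- \frac{1}{43020}\right) - \frac{2033}{\left(-19703\right) \left(- \frac{1}{31542}\right)} = \frac{3119}{8604} - \frac{2033}{\frac{19703}{31542}} = \frac{3119}{8604} - \frac{3374994}{1037} = - \frac{29035213973}{8922348}$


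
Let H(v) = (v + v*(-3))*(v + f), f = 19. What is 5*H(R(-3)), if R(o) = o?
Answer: 480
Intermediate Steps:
H(v) = -2*v*(19 + v) (H(v) = (v + v*(-3))*(v + 19) = (v - 3*v)*(19 + v) = (-2*v)*(19 + v) = -2*v*(19 + v))
5*H(R(-3)) = 5*(-2*(-3)*(19 - 3)) = 5*(-2*(-3)*16) = 5*96 = 480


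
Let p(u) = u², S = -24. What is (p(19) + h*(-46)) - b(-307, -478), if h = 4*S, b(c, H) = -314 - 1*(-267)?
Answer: 4824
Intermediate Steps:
b(c, H) = -47 (b(c, H) = -314 + 267 = -47)
h = -96 (h = 4*(-24) = -96)
(p(19) + h*(-46)) - b(-307, -478) = (19² - 96*(-46)) - 1*(-47) = (361 + 4416) + 47 = 4777 + 47 = 4824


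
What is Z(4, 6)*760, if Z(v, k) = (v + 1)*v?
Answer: 15200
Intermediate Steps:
Z(v, k) = v*(1 + v) (Z(v, k) = (1 + v)*v = v*(1 + v))
Z(4, 6)*760 = (4*(1 + 4))*760 = (4*5)*760 = 20*760 = 15200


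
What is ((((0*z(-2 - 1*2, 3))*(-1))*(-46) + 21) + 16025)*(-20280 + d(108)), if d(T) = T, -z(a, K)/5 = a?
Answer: -323679912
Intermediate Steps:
z(a, K) = -5*a
((((0*z(-2 - 1*2, 3))*(-1))*(-46) + 21) + 16025)*(-20280 + d(108)) = ((((0*(-5*(-2 - 1*2)))*(-1))*(-46) + 21) + 16025)*(-20280 + 108) = ((((0*(-5*(-2 - 2)))*(-1))*(-46) + 21) + 16025)*(-20172) = ((((0*(-5*(-4)))*(-1))*(-46) + 21) + 16025)*(-20172) = ((((0*20)*(-1))*(-46) + 21) + 16025)*(-20172) = (((0*(-1))*(-46) + 21) + 16025)*(-20172) = ((0*(-46) + 21) + 16025)*(-20172) = ((0 + 21) + 16025)*(-20172) = (21 + 16025)*(-20172) = 16046*(-20172) = -323679912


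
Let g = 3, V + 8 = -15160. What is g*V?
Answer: -45504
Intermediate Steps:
V = -15168 (V = -8 - 15160 = -15168)
g*V = 3*(-15168) = -45504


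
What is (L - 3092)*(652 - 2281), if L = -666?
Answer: 6121782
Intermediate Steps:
(L - 3092)*(652 - 2281) = (-666 - 3092)*(652 - 2281) = -3758*(-1629) = 6121782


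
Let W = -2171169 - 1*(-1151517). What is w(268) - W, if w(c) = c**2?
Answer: 1091476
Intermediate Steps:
W = -1019652 (W = -2171169 + 1151517 = -1019652)
w(268) - W = 268**2 - 1*(-1019652) = 71824 + 1019652 = 1091476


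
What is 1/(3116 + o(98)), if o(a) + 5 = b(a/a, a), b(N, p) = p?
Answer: 1/3209 ≈ 0.00031162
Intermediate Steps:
o(a) = -5 + a
1/(3116 + o(98)) = 1/(3116 + (-5 + 98)) = 1/(3116 + 93) = 1/3209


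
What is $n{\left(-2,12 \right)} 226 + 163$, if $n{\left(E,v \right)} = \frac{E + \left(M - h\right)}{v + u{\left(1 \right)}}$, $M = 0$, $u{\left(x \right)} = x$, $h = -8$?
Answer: $\frac{3475}{13} \approx 267.31$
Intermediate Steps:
$n{\left(E,v \right)} = \frac{8 + E}{1 + v}$ ($n{\left(E,v \right)} = \frac{E + \left(0 - -8\right)}{v + 1} = \frac{E + \left(0 + 8\right)}{1 + v} = \frac{E + 8}{1 + v} = \frac{8 + E}{1 + v}$)
$n{\left(-2,12 \right)} 226 + 163 = \frac{8 - 2}{1 + 12} \cdot 226 + 163 = \frac{1}{13} \cdot 6 \cdot 226 + 163 = \frac{6}{13} \cdot 226 + 163 = \frac{1356}{13} + 163 = \frac{3475}{13}$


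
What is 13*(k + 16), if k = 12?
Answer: 364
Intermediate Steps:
13*(k + 16) = 13*(12 + 16) = 13*28 = 364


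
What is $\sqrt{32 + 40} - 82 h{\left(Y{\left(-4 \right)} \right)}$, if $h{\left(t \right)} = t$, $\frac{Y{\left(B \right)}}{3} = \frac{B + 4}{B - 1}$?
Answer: $6 \sqrt{2} \approx 8.4853$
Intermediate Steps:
$Y{\left(B \right)} = \frac{3 \left(4 + B\right)}{-1 + B}$ ($Y{\left(B \right)} = 3 \frac{B + 4}{B - 1} = 3 \frac{4 + B}{-1 + B} = \frac{3 \left(4 + B\right)}{-1 + B}$)
$\sqrt{32 + 40} - 82 h{\left(Y{\left(-4 \right)} \right)} = \sqrt{32 + 40} - 82 \frac{3 \left(4 - 4\right)}{-1 - 4} = \sqrt{72} - 82 \cdot 3 \frac{1}{-5} \cdot 0 = 6 \sqrt{2} - 82 \cdot 3 \left(- \frac{1}{5}\right) 0 = 6 \sqrt{2} - 0 = 6 \sqrt{2} + 0 = 6 \sqrt{2}$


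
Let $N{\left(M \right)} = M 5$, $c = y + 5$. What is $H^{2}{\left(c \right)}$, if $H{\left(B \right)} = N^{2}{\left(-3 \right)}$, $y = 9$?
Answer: $50625$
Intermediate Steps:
$c = 14$ ($c = 9 + 5 = 14$)
$N{\left(M \right)} = 5 M$
$H{\left(B \right)} = 225$ ($H{\left(B \right)} = \left(5 \left(-3\right)\right)^{2} = \left(-15\right)^{2} = 225$)
$H^{2}{\left(c \right)} = 225^{2} = 50625$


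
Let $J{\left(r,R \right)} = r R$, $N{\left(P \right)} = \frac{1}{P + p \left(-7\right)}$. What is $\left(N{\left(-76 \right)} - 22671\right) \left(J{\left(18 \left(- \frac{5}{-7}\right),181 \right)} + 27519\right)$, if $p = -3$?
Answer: $- \frac{23682485658}{35} \approx -6.7664 \cdot 10^{8}$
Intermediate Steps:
$N{\left(P \right)} = \frac{1}{21 + P}$ ($N{\left(P \right)} = \frac{1}{P - -21} = \frac{1}{P + 21} = \frac{1}{21 + P}$)
$J{\left(r,R \right)} = R r$
$\left(N{\left(-76 \right)} - 22671\right) \left(J{\left(18 \left(- \frac{5}{-7}\right),181 \right)} + 27519\right) = \left(\frac{1}{21 - 76} - 22671\right) \left(181 \cdot 18 \left(- \frac{5}{-7}\right) + 27519\right) = \left(\frac{1}{-55} - 22671\right) \left(181 \cdot 18 \left(\left(-5\right) \left(- \frac{1}{7}\right)\right) + 27519\right) = \left(- \frac{1}{55} - 22671\right) \left(181 \cdot 18 \cdot \frac{5}{7} + 27519\right) = - \frac{1246906 \left(181 \cdot \frac{90}{7} + 27519\right)}{55} = - \frac{1246906 \left(\frac{16290}{7} + 27519\right)}{55} = \left(- \frac{1246906}{55}\right) \frac{208923}{7} = - \frac{23682485658}{35}$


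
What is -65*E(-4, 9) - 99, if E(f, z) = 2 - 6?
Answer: 161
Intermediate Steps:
E(f, z) = -4
-65*E(-4, 9) - 99 = -65*(-4) - 99 = 260 - 99 = 161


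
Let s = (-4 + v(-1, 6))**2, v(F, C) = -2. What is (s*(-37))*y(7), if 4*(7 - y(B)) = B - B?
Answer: -9324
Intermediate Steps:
s = 36 (s = (-4 - 2)**2 = (-6)**2 = 36)
y(B) = 7 (y(B) = 7 - (B - B)/4 = 7 - 1/4*0 = 7 + 0 = 7)
(s*(-37))*y(7) = (36*(-37))*7 = -1332*7 = -9324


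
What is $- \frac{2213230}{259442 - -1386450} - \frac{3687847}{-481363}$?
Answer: $\frac{2502215421017}{396135755398} \approx 6.3166$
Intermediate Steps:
$- \frac{2213230}{259442 - -1386450} - \frac{3687847}{-481363} = - \frac{2213230}{259442 + 1386450} - - \frac{3687847}{481363} = - \frac{2213230}{1645892} + \frac{3687847}{481363} = \left(-2213230\right) \frac{1}{1645892} + \frac{3687847}{481363} = - \frac{1106615}{822946} + \frac{3687847}{481363} = \frac{2502215421017}{396135755398}$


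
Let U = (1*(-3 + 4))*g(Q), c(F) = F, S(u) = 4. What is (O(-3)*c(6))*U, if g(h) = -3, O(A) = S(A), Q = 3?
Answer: -72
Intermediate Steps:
O(A) = 4
U = -3 (U = (1*(-3 + 4))*(-3) = (1*1)*(-3) = 1*(-3) = -3)
(O(-3)*c(6))*U = (4*6)*(-3) = 24*(-3) = -72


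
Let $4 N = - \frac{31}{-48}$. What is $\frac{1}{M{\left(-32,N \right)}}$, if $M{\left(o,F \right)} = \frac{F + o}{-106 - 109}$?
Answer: $\frac{41280}{6113} \approx 6.7528$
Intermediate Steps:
$N = \frac{31}{192}$ ($N = \frac{\left(-31\right) \frac{1}{-48}}{4} = \frac{\left(-31\right) \left(- \frac{1}{48}\right)}{4} = \frac{1}{4} \cdot \frac{31}{48} = \frac{31}{192} \approx 0.16146$)
$M{\left(o,F \right)} = - \frac{F}{215} - \frac{o}{215}$ ($M{\left(o,F \right)} = \frac{F + o}{-215} = \left(F + o\right) \left(- \frac{1}{215}\right) = - \frac{F}{215} - \frac{o}{215}$)
$\frac{1}{M{\left(-32,N \right)}} = \frac{1}{\left(- \frac{1}{215}\right) \frac{31}{192} - - \frac{32}{215}} = \frac{1}{- \frac{31}{41280} + \frac{32}{215}} = \frac{1}{\frac{6113}{41280}} = \frac{41280}{6113}$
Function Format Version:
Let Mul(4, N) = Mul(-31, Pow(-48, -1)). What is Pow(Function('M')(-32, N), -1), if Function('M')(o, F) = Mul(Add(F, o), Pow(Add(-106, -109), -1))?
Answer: Rational(41280, 6113) ≈ 6.7528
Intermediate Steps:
N = Rational(31, 192) (N = Mul(Rational(1, 4), Mul(-31, Pow(-48, -1))) = Mul(Rational(1, 4), Mul(-31, Rational(-1, 48))) = Mul(Rational(1, 4), Rational(31, 48)) = Rational(31, 192) ≈ 0.16146)
Function('M')(o, F) = Add(Mul(Rational(-1, 215), F), Mul(Rational(-1, 215), o)) (Function('M')(o, F) = Mul(Add(F, o), Pow(-215, -1)) = Mul(Add(F, o), Rational(-1, 215)) = Add(Mul(Rational(-1, 215), F), Mul(Rational(-1, 215), o)))
Pow(Function('M')(-32, N), -1) = Pow(Add(Mul(Rational(-1, 215), Rational(31, 192)), Mul(Rational(-1, 215), -32)), -1) = Pow(Add(Rational(-31, 41280), Rational(32, 215)), -1) = Pow(Rational(6113, 41280), -1) = Rational(41280, 6113)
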